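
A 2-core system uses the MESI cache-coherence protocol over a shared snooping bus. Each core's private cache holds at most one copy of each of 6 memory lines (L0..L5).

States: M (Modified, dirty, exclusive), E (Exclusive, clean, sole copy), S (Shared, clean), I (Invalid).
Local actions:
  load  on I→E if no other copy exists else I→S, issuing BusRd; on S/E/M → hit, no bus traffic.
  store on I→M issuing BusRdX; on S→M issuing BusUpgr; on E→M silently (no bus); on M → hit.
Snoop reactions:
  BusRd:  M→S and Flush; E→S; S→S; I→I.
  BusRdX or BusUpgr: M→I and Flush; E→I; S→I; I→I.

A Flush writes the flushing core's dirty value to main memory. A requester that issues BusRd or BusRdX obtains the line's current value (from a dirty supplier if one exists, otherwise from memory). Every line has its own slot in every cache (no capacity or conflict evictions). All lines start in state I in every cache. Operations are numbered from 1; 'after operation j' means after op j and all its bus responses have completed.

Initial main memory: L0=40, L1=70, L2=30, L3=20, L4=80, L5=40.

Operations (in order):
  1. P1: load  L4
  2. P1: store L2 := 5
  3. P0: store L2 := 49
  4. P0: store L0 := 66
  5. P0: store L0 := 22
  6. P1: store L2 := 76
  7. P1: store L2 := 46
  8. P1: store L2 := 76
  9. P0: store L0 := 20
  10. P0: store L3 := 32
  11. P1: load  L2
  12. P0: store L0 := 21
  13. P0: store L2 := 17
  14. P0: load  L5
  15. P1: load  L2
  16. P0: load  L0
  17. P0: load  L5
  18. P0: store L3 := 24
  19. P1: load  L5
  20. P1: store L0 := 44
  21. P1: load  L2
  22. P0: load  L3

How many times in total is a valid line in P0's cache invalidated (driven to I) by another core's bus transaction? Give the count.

invalidations = 2

  op1 P1: load  L4 → I/E on L4; bus BusRd; mem=80
  op2 P1: store L2 := 5 → I/M on L2; bus BusRdX; mem=30
  op3 P0: store L2 := 49 → M/I on L2; bus BusRdX Flush; mem=5
  op4 P0: store L0 := 66 → M/I on L0; bus BusRdX; mem=40
  op5 P0: store L0 := 22 → M/I on L0; bus (none); mem=40
  op6 P1: store L2 := 76 → I/M on L2; bus BusRdX Flush; mem=49
  op7 P1: store L2 := 46 → I/M on L2; bus (none); mem=49
  op8 P1: store L2 := 76 → I/M on L2; bus (none); mem=49
  op9 P0: store L0 := 20 → M/I on L0; bus (none); mem=40
  op10 P0: store L3 := 32 → M/I on L3; bus BusRdX; mem=20
  op11 P1: load  L2 → I/M on L2; bus (none); mem=49
  op12 P0: store L0 := 21 → M/I on L0; bus (none); mem=40
  op13 P0: store L2 := 17 → M/I on L2; bus BusRdX Flush; mem=76
  op14 P0: load  L5 → E/I on L5; bus BusRd; mem=40
  op15 P1: load  L2 → S/S on L2; bus BusRd Flush; mem=17
  op16 P0: load  L0 → M/I on L0; bus (none); mem=40
  op17 P0: load  L5 → E/I on L5; bus (none); mem=40
  op18 P0: store L3 := 24 → M/I on L3; bus (none); mem=20
  op19 P1: load  L5 → S/S on L5; bus BusRd; mem=40
  op20 P1: store L0 := 44 → I/M on L0; bus BusRdX Flush; mem=21
  op21 P1: load  L2 → S/S on L2; bus (none); mem=17
  op22 P0: load  L3 → M/I on L3; bus (none); mem=20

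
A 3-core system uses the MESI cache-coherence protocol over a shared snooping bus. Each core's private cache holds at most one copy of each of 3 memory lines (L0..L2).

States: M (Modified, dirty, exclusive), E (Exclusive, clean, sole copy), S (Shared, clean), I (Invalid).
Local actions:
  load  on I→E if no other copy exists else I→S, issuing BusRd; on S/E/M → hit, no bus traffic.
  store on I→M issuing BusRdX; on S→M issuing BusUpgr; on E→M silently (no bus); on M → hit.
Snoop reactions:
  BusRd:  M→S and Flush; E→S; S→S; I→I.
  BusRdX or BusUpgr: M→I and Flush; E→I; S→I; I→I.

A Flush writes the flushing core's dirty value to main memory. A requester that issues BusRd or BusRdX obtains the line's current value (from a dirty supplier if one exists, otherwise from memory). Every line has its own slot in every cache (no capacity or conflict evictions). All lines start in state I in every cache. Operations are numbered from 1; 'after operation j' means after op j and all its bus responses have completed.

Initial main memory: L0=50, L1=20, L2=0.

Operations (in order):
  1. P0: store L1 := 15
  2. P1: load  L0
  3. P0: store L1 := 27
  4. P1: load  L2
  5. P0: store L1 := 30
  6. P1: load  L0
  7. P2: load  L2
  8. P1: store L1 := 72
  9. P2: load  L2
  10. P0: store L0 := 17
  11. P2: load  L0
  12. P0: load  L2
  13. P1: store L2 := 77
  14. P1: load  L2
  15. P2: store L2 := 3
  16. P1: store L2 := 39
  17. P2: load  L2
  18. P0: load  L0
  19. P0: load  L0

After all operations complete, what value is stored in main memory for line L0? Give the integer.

memory[L0] = 17

step 1: P0: store L1 := 15  ⟶  MII  (L1)  txn=BusRdX  M[L1]=20
step 2: P1: load  L0  ⟶  IEI  (L0)  txn=BusRd  M[L0]=50
step 3: P0: store L1 := 27  ⟶  MII  (L1)  txn=∅  M[L1]=20
step 4: P1: load  L2  ⟶  IEI  (L2)  txn=BusRd  M[L2]=0
step 5: P0: store L1 := 30  ⟶  MII  (L1)  txn=∅  M[L1]=20
step 6: P1: load  L0  ⟶  IEI  (L0)  txn=∅  M[L0]=50
step 7: P2: load  L2  ⟶  ISS  (L2)  txn=BusRd  M[L2]=0
step 8: P1: store L1 := 72  ⟶  IMI  (L1)  txn=BusRdX+Flush  M[L1]=30
step 9: P2: load  L2  ⟶  ISS  (L2)  txn=∅  M[L2]=0
step 10: P0: store L0 := 17  ⟶  MII  (L0)  txn=BusRdX  M[L0]=50
step 11: P2: load  L0  ⟶  SIS  (L0)  txn=BusRd+Flush  M[L0]=17
step 12: P0: load  L2  ⟶  SSS  (L2)  txn=BusRd  M[L2]=0
step 13: P1: store L2 := 77  ⟶  IMI  (L2)  txn=BusUpgr  M[L2]=0
step 14: P1: load  L2  ⟶  IMI  (L2)  txn=∅  M[L2]=0
step 15: P2: store L2 := 3  ⟶  IIM  (L2)  txn=BusRdX+Flush  M[L2]=77
step 16: P1: store L2 := 39  ⟶  IMI  (L2)  txn=BusRdX+Flush  M[L2]=3
step 17: P2: load  L2  ⟶  ISS  (L2)  txn=BusRd+Flush  M[L2]=39
step 18: P0: load  L0  ⟶  SIS  (L0)  txn=∅  M[L0]=17
step 19: P0: load  L0  ⟶  SIS  (L0)  txn=∅  M[L0]=17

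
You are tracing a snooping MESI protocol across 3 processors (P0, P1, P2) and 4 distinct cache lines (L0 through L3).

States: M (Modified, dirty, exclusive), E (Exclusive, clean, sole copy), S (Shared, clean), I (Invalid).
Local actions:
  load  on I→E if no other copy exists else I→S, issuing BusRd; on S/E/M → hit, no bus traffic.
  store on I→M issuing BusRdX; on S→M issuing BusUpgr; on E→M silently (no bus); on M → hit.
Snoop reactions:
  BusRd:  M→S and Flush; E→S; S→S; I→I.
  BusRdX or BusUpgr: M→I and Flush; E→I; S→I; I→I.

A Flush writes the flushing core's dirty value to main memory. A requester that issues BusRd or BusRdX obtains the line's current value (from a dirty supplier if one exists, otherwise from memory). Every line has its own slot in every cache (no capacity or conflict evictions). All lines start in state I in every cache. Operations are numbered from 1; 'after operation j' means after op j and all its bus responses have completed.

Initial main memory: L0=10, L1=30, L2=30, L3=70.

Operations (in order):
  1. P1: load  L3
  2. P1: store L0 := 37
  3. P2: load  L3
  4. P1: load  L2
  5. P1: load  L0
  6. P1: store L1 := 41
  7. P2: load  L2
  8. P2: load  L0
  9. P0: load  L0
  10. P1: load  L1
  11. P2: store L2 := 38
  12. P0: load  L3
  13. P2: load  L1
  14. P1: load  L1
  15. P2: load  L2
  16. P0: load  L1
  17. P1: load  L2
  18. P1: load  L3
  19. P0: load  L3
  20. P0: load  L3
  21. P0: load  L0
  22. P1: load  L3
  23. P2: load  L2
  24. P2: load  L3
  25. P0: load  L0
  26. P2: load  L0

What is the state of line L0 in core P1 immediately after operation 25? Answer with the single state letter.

state = S

1. P1: load  L3  bus=[BusRd]  L3: P0=I P1=E P2=I  mem[L3]=70
2. P1: store L0 := 37  bus=[BusRdX]  L0: P0=I P1=M P2=I  mem[L0]=10
3. P2: load  L3  bus=[BusRd]  L3: P0=I P1=S P2=S  mem[L3]=70
4. P1: load  L2  bus=[BusRd]  L2: P0=I P1=E P2=I  mem[L2]=30
5. P1: load  L0  bus=[-]  L0: P0=I P1=M P2=I  mem[L0]=10
6. P1: store L1 := 41  bus=[BusRdX]  L1: P0=I P1=M P2=I  mem[L1]=30
7. P2: load  L2  bus=[BusRd]  L2: P0=I P1=S P2=S  mem[L2]=30
8. P2: load  L0  bus=[BusRd,Flush]  L0: P0=I P1=S P2=S  mem[L0]=37
9. P0: load  L0  bus=[BusRd]  L0: P0=S P1=S P2=S  mem[L0]=37
10. P1: load  L1  bus=[-]  L1: P0=I P1=M P2=I  mem[L1]=30
11. P2: store L2 := 38  bus=[BusUpgr]  L2: P0=I P1=I P2=M  mem[L2]=30
12. P0: load  L3  bus=[BusRd]  L3: P0=S P1=S P2=S  mem[L3]=70
13. P2: load  L1  bus=[BusRd,Flush]  L1: P0=I P1=S P2=S  mem[L1]=41
14. P1: load  L1  bus=[-]  L1: P0=I P1=S P2=S  mem[L1]=41
15. P2: load  L2  bus=[-]  L2: P0=I P1=I P2=M  mem[L2]=30
16. P0: load  L1  bus=[BusRd]  L1: P0=S P1=S P2=S  mem[L1]=41
17. P1: load  L2  bus=[BusRd,Flush]  L2: P0=I P1=S P2=S  mem[L2]=38
18. P1: load  L3  bus=[-]  L3: P0=S P1=S P2=S  mem[L3]=70
19. P0: load  L3  bus=[-]  L3: P0=S P1=S P2=S  mem[L3]=70
20. P0: load  L3  bus=[-]  L3: P0=S P1=S P2=S  mem[L3]=70
21. P0: load  L0  bus=[-]  L0: P0=S P1=S P2=S  mem[L0]=37
22. P1: load  L3  bus=[-]  L3: P0=S P1=S P2=S  mem[L3]=70
23. P2: load  L2  bus=[-]  L2: P0=I P1=S P2=S  mem[L2]=38
24. P2: load  L3  bus=[-]  L3: P0=S P1=S P2=S  mem[L3]=70
25. P0: load  L0  bus=[-]  L0: P0=S P1=S P2=S  mem[L0]=37
26. P2: load  L0  bus=[-]  L0: P0=S P1=S P2=S  mem[L0]=37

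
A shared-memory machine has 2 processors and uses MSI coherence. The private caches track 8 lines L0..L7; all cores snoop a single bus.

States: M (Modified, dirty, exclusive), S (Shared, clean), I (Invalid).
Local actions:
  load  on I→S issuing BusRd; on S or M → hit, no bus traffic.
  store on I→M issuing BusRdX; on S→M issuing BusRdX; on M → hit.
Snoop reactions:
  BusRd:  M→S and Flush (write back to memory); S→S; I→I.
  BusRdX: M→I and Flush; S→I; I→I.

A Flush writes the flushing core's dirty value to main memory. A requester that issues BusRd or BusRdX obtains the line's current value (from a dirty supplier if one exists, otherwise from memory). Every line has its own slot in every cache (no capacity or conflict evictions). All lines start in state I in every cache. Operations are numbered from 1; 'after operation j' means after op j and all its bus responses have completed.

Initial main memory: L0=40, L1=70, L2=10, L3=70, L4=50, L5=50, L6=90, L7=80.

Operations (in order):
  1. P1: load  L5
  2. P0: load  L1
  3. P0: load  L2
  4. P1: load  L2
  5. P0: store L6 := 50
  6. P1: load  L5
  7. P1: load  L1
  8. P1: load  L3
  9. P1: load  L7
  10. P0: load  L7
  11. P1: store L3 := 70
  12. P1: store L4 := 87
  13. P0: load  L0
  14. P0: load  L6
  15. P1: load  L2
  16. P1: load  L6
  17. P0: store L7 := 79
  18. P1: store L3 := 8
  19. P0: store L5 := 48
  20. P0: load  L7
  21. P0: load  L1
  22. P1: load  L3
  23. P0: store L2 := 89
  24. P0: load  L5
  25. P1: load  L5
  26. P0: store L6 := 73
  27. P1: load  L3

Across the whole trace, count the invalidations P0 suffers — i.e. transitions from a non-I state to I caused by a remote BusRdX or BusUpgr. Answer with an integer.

[1] P1: load  L5 | P0:I, P1:S(50) | bus: BusRd
[2] P0: load  L1 | P0:S(70), P1:I | bus: BusRd
[3] P0: load  L2 | P0:S(10), P1:I | bus: BusRd
[4] P1: load  L2 | P0:S(10), P1:S(10) | bus: BusRd
[5] P0: store L6 := 50 | P0:M(50), P1:I | bus: BusRdX
[6] P1: load  L5 | P0:I, P1:S(50) | bus: none
[7] P1: load  L1 | P0:S(70), P1:S(70) | bus: BusRd
[8] P1: load  L3 | P0:I, P1:S(70) | bus: BusRd
[9] P1: load  L7 | P0:I, P1:S(80) | bus: BusRd
[10] P0: load  L7 | P0:S(80), P1:S(80) | bus: BusRd
[11] P1: store L3 := 70 | P0:I, P1:M(70) | bus: BusRdX
[12] P1: store L4 := 87 | P0:I, P1:M(87) | bus: BusRdX
[13] P0: load  L0 | P0:S(40), P1:I | bus: BusRd
[14] P0: load  L6 | P0:M(50), P1:I | bus: none
[15] P1: load  L2 | P0:S(10), P1:S(10) | bus: none
[16] P1: load  L6 | P0:S(50), P1:S(50) | bus: BusRd,Flush
[17] P0: store L7 := 79 | P0:M(79), P1:I | bus: BusRdX
[18] P1: store L3 := 8 | P0:I, P1:M(8) | bus: none
[19] P0: store L5 := 48 | P0:M(48), P1:I | bus: BusRdX
[20] P0: load  L7 | P0:M(79), P1:I | bus: none
[21] P0: load  L1 | P0:S(70), P1:S(70) | bus: none
[22] P1: load  L3 | P0:I, P1:M(8) | bus: none
[23] P0: store L2 := 89 | P0:M(89), P1:I | bus: BusRdX
[24] P0: load  L5 | P0:M(48), P1:I | bus: none
[25] P1: load  L5 | P0:S(48), P1:S(48) | bus: BusRd,Flush
[26] P0: store L6 := 73 | P0:M(73), P1:I | bus: BusRdX
[27] P1: load  L3 | P0:I, P1:M(8) | bus: none

invalidations = 0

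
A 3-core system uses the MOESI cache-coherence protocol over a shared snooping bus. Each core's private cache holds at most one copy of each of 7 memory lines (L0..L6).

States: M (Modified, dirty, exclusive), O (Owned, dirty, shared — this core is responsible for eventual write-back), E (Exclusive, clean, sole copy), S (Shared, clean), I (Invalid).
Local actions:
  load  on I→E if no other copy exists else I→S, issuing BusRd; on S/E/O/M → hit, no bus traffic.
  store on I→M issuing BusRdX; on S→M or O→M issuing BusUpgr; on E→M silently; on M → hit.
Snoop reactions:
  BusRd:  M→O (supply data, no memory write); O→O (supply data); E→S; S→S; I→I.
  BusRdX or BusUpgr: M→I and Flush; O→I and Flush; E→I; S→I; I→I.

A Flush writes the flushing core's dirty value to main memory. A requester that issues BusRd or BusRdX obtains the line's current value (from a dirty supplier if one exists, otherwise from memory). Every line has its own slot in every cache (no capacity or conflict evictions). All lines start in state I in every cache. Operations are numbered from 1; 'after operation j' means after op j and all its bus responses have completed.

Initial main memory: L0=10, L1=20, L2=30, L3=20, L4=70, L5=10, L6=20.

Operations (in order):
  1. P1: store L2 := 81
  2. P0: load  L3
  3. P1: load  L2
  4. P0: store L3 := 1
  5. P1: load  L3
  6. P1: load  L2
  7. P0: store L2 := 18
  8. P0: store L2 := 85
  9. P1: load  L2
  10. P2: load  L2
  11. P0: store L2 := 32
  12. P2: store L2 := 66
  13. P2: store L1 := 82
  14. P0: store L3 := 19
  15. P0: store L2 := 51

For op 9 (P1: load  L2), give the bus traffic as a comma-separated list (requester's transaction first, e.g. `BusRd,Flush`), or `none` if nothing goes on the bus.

step 1: P1: store L2 := 81  ⟶  IMI  (L2)  txn=BusRdX  M[L2]=30
step 2: P0: load  L3  ⟶  EII  (L3)  txn=BusRd  M[L3]=20
step 3: P1: load  L2  ⟶  IMI  (L2)  txn=∅  M[L2]=30
step 4: P0: store L3 := 1  ⟶  MII  (L3)  txn=∅  M[L3]=20
step 5: P1: load  L3  ⟶  OSI  (L3)  txn=BusRd  M[L3]=20
step 6: P1: load  L2  ⟶  IMI  (L2)  txn=∅  M[L2]=30
step 7: P0: store L2 := 18  ⟶  MII  (L2)  txn=BusRdX+Flush  M[L2]=81
step 8: P0: store L2 := 85  ⟶  MII  (L2)  txn=∅  M[L2]=81
step 9: P1: load  L2  ⟶  OSI  (L2)  txn=BusRd  M[L2]=81
step 10: P2: load  L2  ⟶  OSS  (L2)  txn=BusRd  M[L2]=81
step 11: P0: store L2 := 32  ⟶  MII  (L2)  txn=BusUpgr  M[L2]=81
step 12: P2: store L2 := 66  ⟶  IIM  (L2)  txn=BusRdX+Flush  M[L2]=32
step 13: P2: store L1 := 82  ⟶  IIM  (L1)  txn=BusRdX  M[L1]=20
step 14: P0: store L3 := 19  ⟶  MII  (L3)  txn=BusUpgr  M[L3]=20
step 15: P0: store L2 := 51  ⟶  MII  (L2)  txn=BusRdX+Flush  M[L2]=66

bus = BusRd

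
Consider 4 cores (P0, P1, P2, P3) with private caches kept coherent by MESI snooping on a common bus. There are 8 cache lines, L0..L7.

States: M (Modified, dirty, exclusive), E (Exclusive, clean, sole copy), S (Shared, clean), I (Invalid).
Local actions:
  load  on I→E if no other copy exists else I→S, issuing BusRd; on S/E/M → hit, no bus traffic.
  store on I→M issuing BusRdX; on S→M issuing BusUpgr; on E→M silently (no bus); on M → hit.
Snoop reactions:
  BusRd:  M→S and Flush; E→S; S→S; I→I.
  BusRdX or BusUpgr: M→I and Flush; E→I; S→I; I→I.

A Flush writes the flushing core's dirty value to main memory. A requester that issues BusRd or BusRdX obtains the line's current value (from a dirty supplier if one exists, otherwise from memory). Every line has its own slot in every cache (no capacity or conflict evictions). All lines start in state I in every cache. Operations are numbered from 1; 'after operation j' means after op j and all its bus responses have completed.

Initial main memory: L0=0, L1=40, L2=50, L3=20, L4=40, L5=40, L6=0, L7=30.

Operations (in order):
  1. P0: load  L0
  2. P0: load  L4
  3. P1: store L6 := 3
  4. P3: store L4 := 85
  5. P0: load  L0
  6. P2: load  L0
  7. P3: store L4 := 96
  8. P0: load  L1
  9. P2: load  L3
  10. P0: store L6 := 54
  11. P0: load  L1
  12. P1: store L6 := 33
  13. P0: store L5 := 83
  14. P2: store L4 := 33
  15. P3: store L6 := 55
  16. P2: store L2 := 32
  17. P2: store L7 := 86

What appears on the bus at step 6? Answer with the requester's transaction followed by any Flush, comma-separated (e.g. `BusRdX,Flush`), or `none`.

bus = BusRd

step 1: P0: load  L0  ⟶  EIII  (L0)  txn=BusRd  M[L0]=0
step 2: P0: load  L4  ⟶  EIII  (L4)  txn=BusRd  M[L4]=40
step 3: P1: store L6 := 3  ⟶  IMII  (L6)  txn=BusRdX  M[L6]=0
step 4: P3: store L4 := 85  ⟶  IIIM  (L4)  txn=BusRdX  M[L4]=40
step 5: P0: load  L0  ⟶  EIII  (L0)  txn=∅  M[L0]=0
step 6: P2: load  L0  ⟶  SISI  (L0)  txn=BusRd  M[L0]=0
step 7: P3: store L4 := 96  ⟶  IIIM  (L4)  txn=∅  M[L4]=40
step 8: P0: load  L1  ⟶  EIII  (L1)  txn=BusRd  M[L1]=40
step 9: P2: load  L3  ⟶  IIEI  (L3)  txn=BusRd  M[L3]=20
step 10: P0: store L6 := 54  ⟶  MIII  (L6)  txn=BusRdX+Flush  M[L6]=3
step 11: P0: load  L1  ⟶  EIII  (L1)  txn=∅  M[L1]=40
step 12: P1: store L6 := 33  ⟶  IMII  (L6)  txn=BusRdX+Flush  M[L6]=54
step 13: P0: store L5 := 83  ⟶  MIII  (L5)  txn=BusRdX  M[L5]=40
step 14: P2: store L4 := 33  ⟶  IIMI  (L4)  txn=BusRdX+Flush  M[L4]=96
step 15: P3: store L6 := 55  ⟶  IIIM  (L6)  txn=BusRdX+Flush  M[L6]=33
step 16: P2: store L2 := 32  ⟶  IIMI  (L2)  txn=BusRdX  M[L2]=50
step 17: P2: store L7 := 86  ⟶  IIMI  (L7)  txn=BusRdX  M[L7]=30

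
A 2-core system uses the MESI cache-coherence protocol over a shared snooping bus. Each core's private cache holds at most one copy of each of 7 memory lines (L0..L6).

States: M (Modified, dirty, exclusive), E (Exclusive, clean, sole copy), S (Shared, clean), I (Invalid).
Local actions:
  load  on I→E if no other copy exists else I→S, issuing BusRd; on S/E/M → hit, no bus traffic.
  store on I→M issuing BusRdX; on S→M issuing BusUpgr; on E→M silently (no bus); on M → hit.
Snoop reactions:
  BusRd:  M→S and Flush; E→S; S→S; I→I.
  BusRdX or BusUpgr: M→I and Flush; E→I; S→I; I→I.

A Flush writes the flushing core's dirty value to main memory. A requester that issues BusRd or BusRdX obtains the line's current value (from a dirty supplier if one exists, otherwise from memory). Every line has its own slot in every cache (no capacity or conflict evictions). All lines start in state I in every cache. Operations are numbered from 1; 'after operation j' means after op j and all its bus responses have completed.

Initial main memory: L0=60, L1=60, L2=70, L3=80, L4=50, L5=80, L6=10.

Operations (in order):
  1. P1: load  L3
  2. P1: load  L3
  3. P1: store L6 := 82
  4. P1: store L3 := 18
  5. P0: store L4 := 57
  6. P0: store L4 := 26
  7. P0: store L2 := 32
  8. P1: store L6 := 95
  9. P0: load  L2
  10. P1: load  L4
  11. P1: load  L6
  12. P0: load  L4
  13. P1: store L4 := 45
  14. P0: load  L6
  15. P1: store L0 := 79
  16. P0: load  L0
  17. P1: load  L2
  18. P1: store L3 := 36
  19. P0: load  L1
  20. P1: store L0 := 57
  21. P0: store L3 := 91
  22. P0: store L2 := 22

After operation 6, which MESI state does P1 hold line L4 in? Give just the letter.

[1] P1: load  L3 | P0:I, P1:E(80) | bus: BusRd
[2] P1: load  L3 | P0:I, P1:E(80) | bus: none
[3] P1: store L6 := 82 | P0:I, P1:M(82) | bus: BusRdX
[4] P1: store L3 := 18 | P0:I, P1:M(18) | bus: none
[5] P0: store L4 := 57 | P0:M(57), P1:I | bus: BusRdX
[6] P0: store L4 := 26 | P0:M(26), P1:I | bus: none
[7] P0: store L2 := 32 | P0:M(32), P1:I | bus: BusRdX
[8] P1: store L6 := 95 | P0:I, P1:M(95) | bus: none
[9] P0: load  L2 | P0:M(32), P1:I | bus: none
[10] P1: load  L4 | P0:S(26), P1:S(26) | bus: BusRd,Flush
[11] P1: load  L6 | P0:I, P1:M(95) | bus: none
[12] P0: load  L4 | P0:S(26), P1:S(26) | bus: none
[13] P1: store L4 := 45 | P0:I, P1:M(45) | bus: BusUpgr
[14] P0: load  L6 | P0:S(95), P1:S(95) | bus: BusRd,Flush
[15] P1: store L0 := 79 | P0:I, P1:M(79) | bus: BusRdX
[16] P0: load  L0 | P0:S(79), P1:S(79) | bus: BusRd,Flush
[17] P1: load  L2 | P0:S(32), P1:S(32) | bus: BusRd,Flush
[18] P1: store L3 := 36 | P0:I, P1:M(36) | bus: none
[19] P0: load  L1 | P0:E(60), P1:I | bus: BusRd
[20] P1: store L0 := 57 | P0:I, P1:M(57) | bus: BusUpgr
[21] P0: store L3 := 91 | P0:M(91), P1:I | bus: BusRdX,Flush
[22] P0: store L2 := 22 | P0:M(22), P1:I | bus: BusUpgr

state = I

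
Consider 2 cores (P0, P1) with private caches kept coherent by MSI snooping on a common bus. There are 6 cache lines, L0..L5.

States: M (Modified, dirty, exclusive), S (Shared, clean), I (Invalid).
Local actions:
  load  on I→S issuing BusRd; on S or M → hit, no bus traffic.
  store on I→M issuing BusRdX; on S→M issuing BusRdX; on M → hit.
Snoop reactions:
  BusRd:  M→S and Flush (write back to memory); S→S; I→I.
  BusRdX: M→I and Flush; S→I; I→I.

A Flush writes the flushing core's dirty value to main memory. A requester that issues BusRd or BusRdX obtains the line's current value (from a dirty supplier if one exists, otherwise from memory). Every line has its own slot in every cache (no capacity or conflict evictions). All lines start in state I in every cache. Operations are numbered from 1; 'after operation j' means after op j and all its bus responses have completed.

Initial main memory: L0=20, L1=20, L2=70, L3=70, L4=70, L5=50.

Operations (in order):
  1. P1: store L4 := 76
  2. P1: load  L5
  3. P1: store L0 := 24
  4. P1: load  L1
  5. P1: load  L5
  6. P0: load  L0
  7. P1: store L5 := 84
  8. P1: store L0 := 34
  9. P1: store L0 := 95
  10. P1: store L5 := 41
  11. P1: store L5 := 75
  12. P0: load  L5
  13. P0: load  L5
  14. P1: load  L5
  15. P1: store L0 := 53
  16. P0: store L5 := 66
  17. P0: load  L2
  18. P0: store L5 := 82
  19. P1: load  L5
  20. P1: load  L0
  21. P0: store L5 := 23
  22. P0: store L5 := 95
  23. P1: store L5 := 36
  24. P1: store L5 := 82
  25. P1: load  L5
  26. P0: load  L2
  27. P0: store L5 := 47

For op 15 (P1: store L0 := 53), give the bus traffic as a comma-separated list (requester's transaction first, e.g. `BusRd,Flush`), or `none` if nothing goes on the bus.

  op1 P1: store L4 := 76 → I/M on L4; bus BusRdX; mem=70
  op2 P1: load  L5 → I/S on L5; bus BusRd; mem=50
  op3 P1: store L0 := 24 → I/M on L0; bus BusRdX; mem=20
  op4 P1: load  L1 → I/S on L1; bus BusRd; mem=20
  op5 P1: load  L5 → I/S on L5; bus (none); mem=50
  op6 P0: load  L0 → S/S on L0; bus BusRd Flush; mem=24
  op7 P1: store L5 := 84 → I/M on L5; bus BusRdX; mem=50
  op8 P1: store L0 := 34 → I/M on L0; bus BusRdX; mem=24
  op9 P1: store L0 := 95 → I/M on L0; bus (none); mem=24
  op10 P1: store L5 := 41 → I/M on L5; bus (none); mem=50
  op11 P1: store L5 := 75 → I/M on L5; bus (none); mem=50
  op12 P0: load  L5 → S/S on L5; bus BusRd Flush; mem=75
  op13 P0: load  L5 → S/S on L5; bus (none); mem=75
  op14 P1: load  L5 → S/S on L5; bus (none); mem=75
  op15 P1: store L0 := 53 → I/M on L0; bus (none); mem=24
  op16 P0: store L5 := 66 → M/I on L5; bus BusRdX; mem=75
  op17 P0: load  L2 → S/I on L2; bus BusRd; mem=70
  op18 P0: store L5 := 82 → M/I on L5; bus (none); mem=75
  op19 P1: load  L5 → S/S on L5; bus BusRd Flush; mem=82
  op20 P1: load  L0 → I/M on L0; bus (none); mem=24
  op21 P0: store L5 := 23 → M/I on L5; bus BusRdX; mem=82
  op22 P0: store L5 := 95 → M/I on L5; bus (none); mem=82
  op23 P1: store L5 := 36 → I/M on L5; bus BusRdX Flush; mem=95
  op24 P1: store L5 := 82 → I/M on L5; bus (none); mem=95
  op25 P1: load  L5 → I/M on L5; bus (none); mem=95
  op26 P0: load  L2 → S/I on L2; bus (none); mem=70
  op27 P0: store L5 := 47 → M/I on L5; bus BusRdX Flush; mem=82

bus = none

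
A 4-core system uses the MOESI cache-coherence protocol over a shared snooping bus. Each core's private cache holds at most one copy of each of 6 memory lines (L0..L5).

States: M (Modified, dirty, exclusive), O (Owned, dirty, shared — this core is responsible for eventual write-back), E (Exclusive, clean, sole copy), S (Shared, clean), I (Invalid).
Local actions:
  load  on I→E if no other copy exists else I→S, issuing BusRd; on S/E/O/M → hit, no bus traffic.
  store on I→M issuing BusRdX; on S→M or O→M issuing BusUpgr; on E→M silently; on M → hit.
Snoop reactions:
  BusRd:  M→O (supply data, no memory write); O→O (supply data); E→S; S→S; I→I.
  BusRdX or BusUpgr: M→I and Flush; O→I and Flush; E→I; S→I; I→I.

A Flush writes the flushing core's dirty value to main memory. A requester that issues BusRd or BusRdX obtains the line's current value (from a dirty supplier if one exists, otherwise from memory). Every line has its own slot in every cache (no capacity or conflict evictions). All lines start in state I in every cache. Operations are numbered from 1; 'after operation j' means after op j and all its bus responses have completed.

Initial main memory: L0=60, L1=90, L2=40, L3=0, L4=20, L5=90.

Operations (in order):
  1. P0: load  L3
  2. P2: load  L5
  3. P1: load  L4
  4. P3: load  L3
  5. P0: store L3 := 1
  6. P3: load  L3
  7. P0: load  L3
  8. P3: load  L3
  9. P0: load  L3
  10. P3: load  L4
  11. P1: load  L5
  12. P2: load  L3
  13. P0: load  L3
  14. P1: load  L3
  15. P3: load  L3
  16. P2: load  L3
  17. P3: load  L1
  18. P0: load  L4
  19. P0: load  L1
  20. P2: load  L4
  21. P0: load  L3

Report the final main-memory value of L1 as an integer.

memory[L1] = 90

[1] P0: load  L3 | P0:E(0), P1:I, P2:I, P3:I | bus: BusRd
[2] P2: load  L5 | P0:I, P1:I, P2:E(90), P3:I | bus: BusRd
[3] P1: load  L4 | P0:I, P1:E(20), P2:I, P3:I | bus: BusRd
[4] P3: load  L3 | P0:S(0), P1:I, P2:I, P3:S(0) | bus: BusRd
[5] P0: store L3 := 1 | P0:M(1), P1:I, P2:I, P3:I | bus: BusUpgr
[6] P3: load  L3 | P0:O(1), P1:I, P2:I, P3:S(1) | bus: BusRd
[7] P0: load  L3 | P0:O(1), P1:I, P2:I, P3:S(1) | bus: none
[8] P3: load  L3 | P0:O(1), P1:I, P2:I, P3:S(1) | bus: none
[9] P0: load  L3 | P0:O(1), P1:I, P2:I, P3:S(1) | bus: none
[10] P3: load  L4 | P0:I, P1:S(20), P2:I, P3:S(20) | bus: BusRd
[11] P1: load  L5 | P0:I, P1:S(90), P2:S(90), P3:I | bus: BusRd
[12] P2: load  L3 | P0:O(1), P1:I, P2:S(1), P3:S(1) | bus: BusRd
[13] P0: load  L3 | P0:O(1), P1:I, P2:S(1), P3:S(1) | bus: none
[14] P1: load  L3 | P0:O(1), P1:S(1), P2:S(1), P3:S(1) | bus: BusRd
[15] P3: load  L3 | P0:O(1), P1:S(1), P2:S(1), P3:S(1) | bus: none
[16] P2: load  L3 | P0:O(1), P1:S(1), P2:S(1), P3:S(1) | bus: none
[17] P3: load  L1 | P0:I, P1:I, P2:I, P3:E(90) | bus: BusRd
[18] P0: load  L4 | P0:S(20), P1:S(20), P2:I, P3:S(20) | bus: BusRd
[19] P0: load  L1 | P0:S(90), P1:I, P2:I, P3:S(90) | bus: BusRd
[20] P2: load  L4 | P0:S(20), P1:S(20), P2:S(20), P3:S(20) | bus: BusRd
[21] P0: load  L3 | P0:O(1), P1:S(1), P2:S(1), P3:S(1) | bus: none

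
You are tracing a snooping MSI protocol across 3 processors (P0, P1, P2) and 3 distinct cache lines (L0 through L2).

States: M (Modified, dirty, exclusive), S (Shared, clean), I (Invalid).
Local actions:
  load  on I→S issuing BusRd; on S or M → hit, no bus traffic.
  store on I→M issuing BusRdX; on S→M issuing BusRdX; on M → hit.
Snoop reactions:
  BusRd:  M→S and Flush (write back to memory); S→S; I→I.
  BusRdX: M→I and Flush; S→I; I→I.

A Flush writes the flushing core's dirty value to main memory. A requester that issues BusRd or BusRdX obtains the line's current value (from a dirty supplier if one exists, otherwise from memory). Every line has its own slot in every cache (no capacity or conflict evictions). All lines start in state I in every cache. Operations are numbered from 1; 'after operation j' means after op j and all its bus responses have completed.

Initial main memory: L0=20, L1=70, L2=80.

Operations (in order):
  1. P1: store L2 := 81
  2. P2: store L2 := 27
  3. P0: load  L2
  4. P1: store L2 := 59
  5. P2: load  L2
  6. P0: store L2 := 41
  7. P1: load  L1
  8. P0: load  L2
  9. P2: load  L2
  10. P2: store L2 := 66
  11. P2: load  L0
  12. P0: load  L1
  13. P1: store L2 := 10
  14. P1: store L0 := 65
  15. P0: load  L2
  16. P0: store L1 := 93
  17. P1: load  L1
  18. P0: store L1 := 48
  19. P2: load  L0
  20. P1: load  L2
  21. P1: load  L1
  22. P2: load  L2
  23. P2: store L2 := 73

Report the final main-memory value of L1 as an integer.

memory[L1] = 48

1. P1: store L2 := 81  bus=[BusRdX]  L2: P0=I P1=M P2=I  mem[L2]=80
2. P2: store L2 := 27  bus=[BusRdX,Flush]  L2: P0=I P1=I P2=M  mem[L2]=81
3. P0: load  L2  bus=[BusRd,Flush]  L2: P0=S P1=I P2=S  mem[L2]=27
4. P1: store L2 := 59  bus=[BusRdX]  L2: P0=I P1=M P2=I  mem[L2]=27
5. P2: load  L2  bus=[BusRd,Flush]  L2: P0=I P1=S P2=S  mem[L2]=59
6. P0: store L2 := 41  bus=[BusRdX]  L2: P0=M P1=I P2=I  mem[L2]=59
7. P1: load  L1  bus=[BusRd]  L1: P0=I P1=S P2=I  mem[L1]=70
8. P0: load  L2  bus=[-]  L2: P0=M P1=I P2=I  mem[L2]=59
9. P2: load  L2  bus=[BusRd,Flush]  L2: P0=S P1=I P2=S  mem[L2]=41
10. P2: store L2 := 66  bus=[BusRdX]  L2: P0=I P1=I P2=M  mem[L2]=41
11. P2: load  L0  bus=[BusRd]  L0: P0=I P1=I P2=S  mem[L0]=20
12. P0: load  L1  bus=[BusRd]  L1: P0=S P1=S P2=I  mem[L1]=70
13. P1: store L2 := 10  bus=[BusRdX,Flush]  L2: P0=I P1=M P2=I  mem[L2]=66
14. P1: store L0 := 65  bus=[BusRdX]  L0: P0=I P1=M P2=I  mem[L0]=20
15. P0: load  L2  bus=[BusRd,Flush]  L2: P0=S P1=S P2=I  mem[L2]=10
16. P0: store L1 := 93  bus=[BusRdX]  L1: P0=M P1=I P2=I  mem[L1]=70
17. P1: load  L1  bus=[BusRd,Flush]  L1: P0=S P1=S P2=I  mem[L1]=93
18. P0: store L1 := 48  bus=[BusRdX]  L1: P0=M P1=I P2=I  mem[L1]=93
19. P2: load  L0  bus=[BusRd,Flush]  L0: P0=I P1=S P2=S  mem[L0]=65
20. P1: load  L2  bus=[-]  L2: P0=S P1=S P2=I  mem[L2]=10
21. P1: load  L1  bus=[BusRd,Flush]  L1: P0=S P1=S P2=I  mem[L1]=48
22. P2: load  L2  bus=[BusRd]  L2: P0=S P1=S P2=S  mem[L2]=10
23. P2: store L2 := 73  bus=[BusRdX]  L2: P0=I P1=I P2=M  mem[L2]=10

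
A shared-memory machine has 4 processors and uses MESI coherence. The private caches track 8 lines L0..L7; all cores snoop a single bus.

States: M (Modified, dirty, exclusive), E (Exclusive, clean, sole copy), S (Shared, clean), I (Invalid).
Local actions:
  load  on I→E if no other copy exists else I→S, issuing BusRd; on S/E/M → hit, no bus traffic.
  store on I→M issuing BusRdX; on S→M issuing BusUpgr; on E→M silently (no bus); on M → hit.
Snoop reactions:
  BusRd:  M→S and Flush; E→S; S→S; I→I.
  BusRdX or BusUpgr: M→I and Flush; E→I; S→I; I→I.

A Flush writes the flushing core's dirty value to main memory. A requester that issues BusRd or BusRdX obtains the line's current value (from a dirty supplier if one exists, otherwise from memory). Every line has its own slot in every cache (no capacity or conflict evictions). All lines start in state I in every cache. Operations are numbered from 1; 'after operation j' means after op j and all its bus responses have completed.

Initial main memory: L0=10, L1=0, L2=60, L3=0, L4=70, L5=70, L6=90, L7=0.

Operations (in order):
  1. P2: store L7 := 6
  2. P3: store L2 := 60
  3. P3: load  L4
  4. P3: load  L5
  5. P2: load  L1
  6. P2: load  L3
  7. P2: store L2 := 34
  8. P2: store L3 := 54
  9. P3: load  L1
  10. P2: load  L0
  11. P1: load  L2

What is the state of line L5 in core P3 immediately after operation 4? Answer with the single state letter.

state = E

[1] P2: store L7 := 6 | P0:I, P1:I, P2:M(6), P3:I | bus: BusRdX
[2] P3: store L2 := 60 | P0:I, P1:I, P2:I, P3:M(60) | bus: BusRdX
[3] P3: load  L4 | P0:I, P1:I, P2:I, P3:E(70) | bus: BusRd
[4] P3: load  L5 | P0:I, P1:I, P2:I, P3:E(70) | bus: BusRd
[5] P2: load  L1 | P0:I, P1:I, P2:E(0), P3:I | bus: BusRd
[6] P2: load  L3 | P0:I, P1:I, P2:E(0), P3:I | bus: BusRd
[7] P2: store L2 := 34 | P0:I, P1:I, P2:M(34), P3:I | bus: BusRdX,Flush
[8] P2: store L3 := 54 | P0:I, P1:I, P2:M(54), P3:I | bus: none
[9] P3: load  L1 | P0:I, P1:I, P2:S(0), P3:S(0) | bus: BusRd
[10] P2: load  L0 | P0:I, P1:I, P2:E(10), P3:I | bus: BusRd
[11] P1: load  L2 | P0:I, P1:S(34), P2:S(34), P3:I | bus: BusRd,Flush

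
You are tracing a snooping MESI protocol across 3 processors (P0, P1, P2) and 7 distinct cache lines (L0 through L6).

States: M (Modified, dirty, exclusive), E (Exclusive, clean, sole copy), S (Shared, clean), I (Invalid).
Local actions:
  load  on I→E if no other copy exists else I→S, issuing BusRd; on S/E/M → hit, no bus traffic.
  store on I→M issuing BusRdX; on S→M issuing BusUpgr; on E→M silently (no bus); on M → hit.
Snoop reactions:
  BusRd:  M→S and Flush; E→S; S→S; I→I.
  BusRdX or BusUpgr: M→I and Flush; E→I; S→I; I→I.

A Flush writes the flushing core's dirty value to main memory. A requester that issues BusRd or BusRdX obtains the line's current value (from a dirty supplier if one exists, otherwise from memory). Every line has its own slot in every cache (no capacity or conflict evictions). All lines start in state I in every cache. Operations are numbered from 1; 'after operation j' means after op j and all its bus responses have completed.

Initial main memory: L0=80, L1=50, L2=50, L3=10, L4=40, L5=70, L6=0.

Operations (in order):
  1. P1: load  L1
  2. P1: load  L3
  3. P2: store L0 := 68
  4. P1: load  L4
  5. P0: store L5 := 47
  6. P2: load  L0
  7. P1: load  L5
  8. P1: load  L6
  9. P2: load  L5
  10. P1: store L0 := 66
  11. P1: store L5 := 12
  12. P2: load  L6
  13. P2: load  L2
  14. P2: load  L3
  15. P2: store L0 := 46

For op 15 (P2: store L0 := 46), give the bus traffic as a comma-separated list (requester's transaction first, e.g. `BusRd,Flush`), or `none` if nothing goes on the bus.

bus = BusRdX,Flush

[1] P1: load  L1 | P0:I, P1:E(50), P2:I | bus: BusRd
[2] P1: load  L3 | P0:I, P1:E(10), P2:I | bus: BusRd
[3] P2: store L0 := 68 | P0:I, P1:I, P2:M(68) | bus: BusRdX
[4] P1: load  L4 | P0:I, P1:E(40), P2:I | bus: BusRd
[5] P0: store L5 := 47 | P0:M(47), P1:I, P2:I | bus: BusRdX
[6] P2: load  L0 | P0:I, P1:I, P2:M(68) | bus: none
[7] P1: load  L5 | P0:S(47), P1:S(47), P2:I | bus: BusRd,Flush
[8] P1: load  L6 | P0:I, P1:E(0), P2:I | bus: BusRd
[9] P2: load  L5 | P0:S(47), P1:S(47), P2:S(47) | bus: BusRd
[10] P1: store L0 := 66 | P0:I, P1:M(66), P2:I | bus: BusRdX,Flush
[11] P1: store L5 := 12 | P0:I, P1:M(12), P2:I | bus: BusUpgr
[12] P2: load  L6 | P0:I, P1:S(0), P2:S(0) | bus: BusRd
[13] P2: load  L2 | P0:I, P1:I, P2:E(50) | bus: BusRd
[14] P2: load  L3 | P0:I, P1:S(10), P2:S(10) | bus: BusRd
[15] P2: store L0 := 46 | P0:I, P1:I, P2:M(46) | bus: BusRdX,Flush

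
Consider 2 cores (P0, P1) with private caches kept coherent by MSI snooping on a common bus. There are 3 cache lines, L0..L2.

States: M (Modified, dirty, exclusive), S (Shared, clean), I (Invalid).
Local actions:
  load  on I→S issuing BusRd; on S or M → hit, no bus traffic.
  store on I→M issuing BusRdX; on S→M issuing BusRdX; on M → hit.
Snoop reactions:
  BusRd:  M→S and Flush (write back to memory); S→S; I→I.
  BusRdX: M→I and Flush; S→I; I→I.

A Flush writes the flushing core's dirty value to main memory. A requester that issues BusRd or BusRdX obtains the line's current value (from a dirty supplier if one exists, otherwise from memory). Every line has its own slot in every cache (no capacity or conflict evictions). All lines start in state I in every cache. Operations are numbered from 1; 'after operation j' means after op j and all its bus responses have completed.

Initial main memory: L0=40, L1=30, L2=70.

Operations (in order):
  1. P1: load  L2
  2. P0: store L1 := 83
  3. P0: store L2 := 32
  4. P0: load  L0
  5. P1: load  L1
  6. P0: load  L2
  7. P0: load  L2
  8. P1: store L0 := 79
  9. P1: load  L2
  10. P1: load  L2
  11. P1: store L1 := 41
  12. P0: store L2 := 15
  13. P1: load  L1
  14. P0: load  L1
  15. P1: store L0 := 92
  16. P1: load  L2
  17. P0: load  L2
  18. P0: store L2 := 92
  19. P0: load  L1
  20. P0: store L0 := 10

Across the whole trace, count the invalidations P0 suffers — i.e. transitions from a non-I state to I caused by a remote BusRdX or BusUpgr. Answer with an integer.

invalidations = 2

step 1: P1: load  L2  ⟶  IS  (L2)  txn=BusRd  M[L2]=70
step 2: P0: store L1 := 83  ⟶  MI  (L1)  txn=BusRdX  M[L1]=30
step 3: P0: store L2 := 32  ⟶  MI  (L2)  txn=BusRdX  M[L2]=70
step 4: P0: load  L0  ⟶  SI  (L0)  txn=BusRd  M[L0]=40
step 5: P1: load  L1  ⟶  SS  (L1)  txn=BusRd+Flush  M[L1]=83
step 6: P0: load  L2  ⟶  MI  (L2)  txn=∅  M[L2]=70
step 7: P0: load  L2  ⟶  MI  (L2)  txn=∅  M[L2]=70
step 8: P1: store L0 := 79  ⟶  IM  (L0)  txn=BusRdX  M[L0]=40
step 9: P1: load  L2  ⟶  SS  (L2)  txn=BusRd+Flush  M[L2]=32
step 10: P1: load  L2  ⟶  SS  (L2)  txn=∅  M[L2]=32
step 11: P1: store L1 := 41  ⟶  IM  (L1)  txn=BusRdX  M[L1]=83
step 12: P0: store L2 := 15  ⟶  MI  (L2)  txn=BusRdX  M[L2]=32
step 13: P1: load  L1  ⟶  IM  (L1)  txn=∅  M[L1]=83
step 14: P0: load  L1  ⟶  SS  (L1)  txn=BusRd+Flush  M[L1]=41
step 15: P1: store L0 := 92  ⟶  IM  (L0)  txn=∅  M[L0]=40
step 16: P1: load  L2  ⟶  SS  (L2)  txn=BusRd+Flush  M[L2]=15
step 17: P0: load  L2  ⟶  SS  (L2)  txn=∅  M[L2]=15
step 18: P0: store L2 := 92  ⟶  MI  (L2)  txn=BusRdX  M[L2]=15
step 19: P0: load  L1  ⟶  SS  (L1)  txn=∅  M[L1]=41
step 20: P0: store L0 := 10  ⟶  MI  (L0)  txn=BusRdX+Flush  M[L0]=92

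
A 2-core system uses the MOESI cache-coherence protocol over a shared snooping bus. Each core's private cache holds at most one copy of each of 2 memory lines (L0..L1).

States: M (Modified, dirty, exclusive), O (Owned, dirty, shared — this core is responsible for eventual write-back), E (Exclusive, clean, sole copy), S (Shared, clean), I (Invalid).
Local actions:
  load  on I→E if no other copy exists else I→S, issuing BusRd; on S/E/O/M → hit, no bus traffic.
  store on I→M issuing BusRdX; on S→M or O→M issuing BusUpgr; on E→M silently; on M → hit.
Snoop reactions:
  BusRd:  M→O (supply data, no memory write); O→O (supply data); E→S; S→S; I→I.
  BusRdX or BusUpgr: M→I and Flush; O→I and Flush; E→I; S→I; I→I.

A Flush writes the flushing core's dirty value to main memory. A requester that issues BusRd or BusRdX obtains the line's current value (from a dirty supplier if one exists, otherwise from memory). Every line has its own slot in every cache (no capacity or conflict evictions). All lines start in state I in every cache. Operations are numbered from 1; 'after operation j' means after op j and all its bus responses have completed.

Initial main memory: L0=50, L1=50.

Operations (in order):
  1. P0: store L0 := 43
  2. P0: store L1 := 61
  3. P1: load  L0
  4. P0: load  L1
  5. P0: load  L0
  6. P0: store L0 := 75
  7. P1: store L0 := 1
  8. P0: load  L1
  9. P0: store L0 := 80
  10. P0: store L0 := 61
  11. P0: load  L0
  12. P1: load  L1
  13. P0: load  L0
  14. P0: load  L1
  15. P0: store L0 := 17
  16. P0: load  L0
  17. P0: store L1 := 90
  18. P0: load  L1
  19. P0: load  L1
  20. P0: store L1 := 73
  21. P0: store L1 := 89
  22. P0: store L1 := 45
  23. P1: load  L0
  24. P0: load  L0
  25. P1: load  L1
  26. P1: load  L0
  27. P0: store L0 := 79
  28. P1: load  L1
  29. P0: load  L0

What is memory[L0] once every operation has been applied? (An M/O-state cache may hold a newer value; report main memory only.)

memory[L0] = 1

1. P0: store L0 := 43  bus=[BusRdX]  L0: P0=M P1=I  mem[L0]=50
2. P0: store L1 := 61  bus=[BusRdX]  L1: P0=M P1=I  mem[L1]=50
3. P1: load  L0  bus=[BusRd]  L0: P0=O P1=S  mem[L0]=50
4. P0: load  L1  bus=[-]  L1: P0=M P1=I  mem[L1]=50
5. P0: load  L0  bus=[-]  L0: P0=O P1=S  mem[L0]=50
6. P0: store L0 := 75  bus=[BusUpgr]  L0: P0=M P1=I  mem[L0]=50
7. P1: store L0 := 1  bus=[BusRdX,Flush]  L0: P0=I P1=M  mem[L0]=75
8. P0: load  L1  bus=[-]  L1: P0=M P1=I  mem[L1]=50
9. P0: store L0 := 80  bus=[BusRdX,Flush]  L0: P0=M P1=I  mem[L0]=1
10. P0: store L0 := 61  bus=[-]  L0: P0=M P1=I  mem[L0]=1
11. P0: load  L0  bus=[-]  L0: P0=M P1=I  mem[L0]=1
12. P1: load  L1  bus=[BusRd]  L1: P0=O P1=S  mem[L1]=50
13. P0: load  L0  bus=[-]  L0: P0=M P1=I  mem[L0]=1
14. P0: load  L1  bus=[-]  L1: P0=O P1=S  mem[L1]=50
15. P0: store L0 := 17  bus=[-]  L0: P0=M P1=I  mem[L0]=1
16. P0: load  L0  bus=[-]  L0: P0=M P1=I  mem[L0]=1
17. P0: store L1 := 90  bus=[BusUpgr]  L1: P0=M P1=I  mem[L1]=50
18. P0: load  L1  bus=[-]  L1: P0=M P1=I  mem[L1]=50
19. P0: load  L1  bus=[-]  L1: P0=M P1=I  mem[L1]=50
20. P0: store L1 := 73  bus=[-]  L1: P0=M P1=I  mem[L1]=50
21. P0: store L1 := 89  bus=[-]  L1: P0=M P1=I  mem[L1]=50
22. P0: store L1 := 45  bus=[-]  L1: P0=M P1=I  mem[L1]=50
23. P1: load  L0  bus=[BusRd]  L0: P0=O P1=S  mem[L0]=1
24. P0: load  L0  bus=[-]  L0: P0=O P1=S  mem[L0]=1
25. P1: load  L1  bus=[BusRd]  L1: P0=O P1=S  mem[L1]=50
26. P1: load  L0  bus=[-]  L0: P0=O P1=S  mem[L0]=1
27. P0: store L0 := 79  bus=[BusUpgr]  L0: P0=M P1=I  mem[L0]=1
28. P1: load  L1  bus=[-]  L1: P0=O P1=S  mem[L1]=50
29. P0: load  L0  bus=[-]  L0: P0=M P1=I  mem[L0]=1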